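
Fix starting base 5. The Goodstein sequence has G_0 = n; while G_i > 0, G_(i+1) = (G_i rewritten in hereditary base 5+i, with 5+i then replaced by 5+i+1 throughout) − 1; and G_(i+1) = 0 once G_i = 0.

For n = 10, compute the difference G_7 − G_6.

base 5: 10 = 2·5; at 6: 2·6 = 12; next = 11
base 6: 11 = 6 + 5; at 7: 7 + 5 = 12; next = 11
base 7: 11 = 7 + 4; at 8: 8 + 4 = 12; next = 11
base 8: 11 = 8 + 3; at 9: 9 + 3 = 12; next = 11
base 9: 11 = 9 + 2; at 10: 10 + 2 = 12; next = 11
base 10: 11 = 10 + 1; at 11: 11 + 1 = 12; next = 11
base 11: 11 = 11; at 12: 12 = 12; next = 11

0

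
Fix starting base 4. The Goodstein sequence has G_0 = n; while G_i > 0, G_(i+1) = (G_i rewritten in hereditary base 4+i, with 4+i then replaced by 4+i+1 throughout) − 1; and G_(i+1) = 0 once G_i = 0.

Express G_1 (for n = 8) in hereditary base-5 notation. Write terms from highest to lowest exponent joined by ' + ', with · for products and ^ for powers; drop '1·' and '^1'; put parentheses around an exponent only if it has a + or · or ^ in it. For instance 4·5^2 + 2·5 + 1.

5 + 4

8 —HB4→ 2·4 —bump→ 2·5 = 10 —(−1)→ 9
9 —HB5→ 5 + 4 —bump→ 6 + 4 = 10 —(−1)→ 9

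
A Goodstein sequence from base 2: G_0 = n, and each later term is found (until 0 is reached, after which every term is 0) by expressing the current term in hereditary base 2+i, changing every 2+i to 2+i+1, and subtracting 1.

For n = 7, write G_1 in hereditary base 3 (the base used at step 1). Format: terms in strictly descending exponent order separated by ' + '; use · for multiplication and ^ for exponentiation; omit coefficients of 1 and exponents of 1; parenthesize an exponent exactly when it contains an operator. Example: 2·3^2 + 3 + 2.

G_0=7  [base 2] 2^2 + 2 + 1  →[2↦3]→  3^3 + 3 + 1 = 31  −1 ⇒ G_1=30
G_1=30  [base 3] 3^3 + 3  →[3↦4]→  4^4 + 4 = 260  −1 ⇒ G_2=259

3^3 + 3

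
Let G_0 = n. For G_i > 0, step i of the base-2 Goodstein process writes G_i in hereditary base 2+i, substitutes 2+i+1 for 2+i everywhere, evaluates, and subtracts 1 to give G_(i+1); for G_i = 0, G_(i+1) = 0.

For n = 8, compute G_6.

33554571

i=0: 8 = 2^(2 + 1) (b=2); 2→3: 3^(3 + 1) = 81; 81−1 = 80
i=1: 80 = 2·3^3 + 2·3^2 + 2·3 + 2 (b=3); 3→4: 2·4^4 + 2·4^2 + 2·4 + 2 = 554; 554−1 = 553
i=2: 553 = 2·4^4 + 2·4^2 + 2·4 + 1 (b=4); 4→5: 2·5^5 + 2·5^2 + 2·5 + 1 = 6311; 6311−1 = 6310
i=3: 6310 = 2·5^5 + 2·5^2 + 2·5 (b=5); 5→6: 2·6^6 + 2·6^2 + 2·6 = 93396; 93396−1 = 93395
i=4: 93395 = 2·6^6 + 2·6^2 + 6 + 5 (b=6); 6→7: 2·7^7 + 2·7^2 + 7 + 5 = 1647196; 1647196−1 = 1647195
i=5: 1647195 = 2·7^7 + 2·7^2 + 7 + 4 (b=7); 7→8: 2·8^8 + 2·8^2 + 8 + 4 = 33554572; 33554572−1 = 33554571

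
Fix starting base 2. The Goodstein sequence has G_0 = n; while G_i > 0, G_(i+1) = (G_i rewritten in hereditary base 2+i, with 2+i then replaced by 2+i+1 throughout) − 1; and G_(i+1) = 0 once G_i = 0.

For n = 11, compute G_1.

84

(0) 11|_2 = 2^(2 + 1) + 2 + 1 ↦ 3^(3 + 1) + 3 + 1|_3 = 85 ⇒ 84
(1) 84|_3 = 3^(3 + 1) + 3 ↦ 4^(4 + 1) + 4|_4 = 1028 ⇒ 1027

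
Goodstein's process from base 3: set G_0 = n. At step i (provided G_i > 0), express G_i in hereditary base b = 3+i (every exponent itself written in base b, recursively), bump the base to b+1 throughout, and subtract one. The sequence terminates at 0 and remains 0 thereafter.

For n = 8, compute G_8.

G_0=8  [base 3] 2·3 + 2  →[3↦4]→  2·4 + 2 = 10  −1 ⇒ G_1=9
G_1=9  [base 4] 2·4 + 1  →[4↦5]→  2·5 + 1 = 11  −1 ⇒ G_2=10
G_2=10  [base 5] 2·5  →[5↦6]→  2·6 = 12  −1 ⇒ G_3=11
G_3=11  [base 6] 6 + 5  →[6↦7]→  7 + 5 = 12  −1 ⇒ G_4=11
G_4=11  [base 7] 7 + 4  →[7↦8]→  8 + 4 = 12  −1 ⇒ G_5=11
G_5=11  [base 8] 8 + 3  →[8↦9]→  9 + 3 = 12  −1 ⇒ G_6=11
G_6=11  [base 9] 9 + 2  →[9↦10]→  10 + 2 = 12  −1 ⇒ G_7=11
G_7=11  [base 10] 10 + 1  →[10↦11]→  11 + 1 = 12  −1 ⇒ G_8=11

11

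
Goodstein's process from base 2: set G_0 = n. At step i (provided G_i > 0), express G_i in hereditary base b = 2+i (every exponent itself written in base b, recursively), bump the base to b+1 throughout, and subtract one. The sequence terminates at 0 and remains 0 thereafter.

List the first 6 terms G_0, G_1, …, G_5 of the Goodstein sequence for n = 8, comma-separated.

base 2: 8 = 2^(2 + 1); at 3: 3^(3 + 1) = 81; next = 80
base 3: 80 = 2·3^3 + 2·3^2 + 2·3 + 2; at 4: 2·4^4 + 2·4^2 + 2·4 + 2 = 554; next = 553
base 4: 553 = 2·4^4 + 2·4^2 + 2·4 + 1; at 5: 2·5^5 + 2·5^2 + 2·5 + 1 = 6311; next = 6310
base 5: 6310 = 2·5^5 + 2·5^2 + 2·5; at 6: 2·6^6 + 2·6^2 + 2·6 = 93396; next = 93395
base 6: 93395 = 2·6^6 + 2·6^2 + 6 + 5; at 7: 2·7^7 + 2·7^2 + 7 + 5 = 1647196; next = 1647195

8, 80, 553, 6310, 93395, 1647195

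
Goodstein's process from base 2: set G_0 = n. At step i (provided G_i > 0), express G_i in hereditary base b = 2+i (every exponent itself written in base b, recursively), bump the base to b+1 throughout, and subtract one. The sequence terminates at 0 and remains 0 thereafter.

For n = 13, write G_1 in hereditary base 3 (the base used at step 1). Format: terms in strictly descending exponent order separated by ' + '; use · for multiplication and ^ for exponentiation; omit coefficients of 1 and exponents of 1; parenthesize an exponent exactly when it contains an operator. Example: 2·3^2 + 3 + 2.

3^(3 + 1) + 3^3

(0) 13|_2 = 2^(2 + 1) + 2^2 + 1 ↦ 3^(3 + 1) + 3^3 + 1|_3 = 109 ⇒ 108
(1) 108|_3 = 3^(3 + 1) + 3^3 ↦ 4^(4 + 1) + 4^4|_4 = 1280 ⇒ 1279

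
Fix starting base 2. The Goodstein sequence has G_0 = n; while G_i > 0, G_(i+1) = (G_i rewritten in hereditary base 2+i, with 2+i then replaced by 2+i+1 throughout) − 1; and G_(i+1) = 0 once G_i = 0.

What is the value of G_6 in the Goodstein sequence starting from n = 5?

(0) 5|_2 = 2^2 + 1 ↦ 3^3 + 1|_3 = 28 ⇒ 27
(1) 27|_3 = 3^3 ↦ 4^4|_4 = 256 ⇒ 255
(2) 255|_4 = 3·4^3 + 3·4^2 + 3·4 + 3 ↦ 3·5^3 + 3·5^2 + 3·5 + 3|_5 = 468 ⇒ 467
(3) 467|_5 = 3·5^3 + 3·5^2 + 3·5 + 2 ↦ 3·6^3 + 3·6^2 + 3·6 + 2|_6 = 776 ⇒ 775
(4) 775|_6 = 3·6^3 + 3·6^2 + 3·6 + 1 ↦ 3·7^3 + 3·7^2 + 3·7 + 1|_7 = 1198 ⇒ 1197
(5) 1197|_7 = 3·7^3 + 3·7^2 + 3·7 ↦ 3·8^3 + 3·8^2 + 3·8|_8 = 1752 ⇒ 1751
(6) 1751|_8 = 3·8^3 + 3·8^2 + 2·8 + 7 ↦ 3·9^3 + 3·9^2 + 2·9 + 7|_9 = 2455 ⇒ 2454

1751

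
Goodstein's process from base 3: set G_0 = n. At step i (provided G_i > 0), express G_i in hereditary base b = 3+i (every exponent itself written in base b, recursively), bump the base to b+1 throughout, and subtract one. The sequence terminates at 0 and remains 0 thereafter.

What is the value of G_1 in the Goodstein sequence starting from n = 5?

G_0 = 5. HB_3(5) = 3 + 2. Bump = 6. G_1 = 5.
G_1 = 5. HB_4(5) = 4 + 1. Bump = 6. G_2 = 5.

5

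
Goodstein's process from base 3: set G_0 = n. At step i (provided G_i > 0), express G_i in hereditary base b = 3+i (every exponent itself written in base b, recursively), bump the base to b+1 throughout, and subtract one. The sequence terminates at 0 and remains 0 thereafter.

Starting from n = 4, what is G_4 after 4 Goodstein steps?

4 —HB3→ 3 + 1 —bump→ 4 + 1 = 5 —(−1)→ 4
4 —HB4→ 4 —bump→ 5 = 5 —(−1)→ 4
4 —HB5→ 4 —bump→ 4 = 4 —(−1)→ 3
3 —HB6→ 3 —bump→ 3 = 3 —(−1)→ 2

2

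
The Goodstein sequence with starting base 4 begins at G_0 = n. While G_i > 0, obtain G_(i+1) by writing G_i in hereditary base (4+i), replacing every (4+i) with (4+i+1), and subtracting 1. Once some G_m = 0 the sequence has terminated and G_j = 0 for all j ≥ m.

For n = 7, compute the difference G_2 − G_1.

base 4: 7 = 4 + 3; at 5: 5 + 3 = 8; next = 7
base 5: 7 = 5 + 2; at 6: 6 + 2 = 8; next = 7

0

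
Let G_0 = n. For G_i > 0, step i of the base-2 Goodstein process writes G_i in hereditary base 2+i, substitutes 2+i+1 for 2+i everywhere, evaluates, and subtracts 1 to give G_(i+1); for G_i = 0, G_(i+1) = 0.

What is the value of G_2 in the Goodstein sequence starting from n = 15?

base 2: 15 = 2^(2 + 1) + 2^2 + 2 + 1; at 3: 3^(3 + 1) + 3^3 + 3 + 1 = 112; next = 111
base 3: 111 = 3^(3 + 1) + 3^3 + 3; at 4: 4^(4 + 1) + 4^4 + 4 = 1284; next = 1283
base 4: 1283 = 4^(4 + 1) + 4^4 + 3; at 5: 5^(5 + 1) + 5^5 + 3 = 18753; next = 18752

1283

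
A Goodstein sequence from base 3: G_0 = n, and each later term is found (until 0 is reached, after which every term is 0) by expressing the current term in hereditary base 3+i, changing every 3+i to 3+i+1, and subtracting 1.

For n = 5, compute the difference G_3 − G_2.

[0] 5 ≡ 3 + 2 (base 3). Lift 4: 6. −1: 5.
[1] 5 ≡ 4 + 1 (base 4). Lift 5: 6. −1: 5.
[2] 5 ≡ 5 (base 5). Lift 6: 6. −1: 5.

0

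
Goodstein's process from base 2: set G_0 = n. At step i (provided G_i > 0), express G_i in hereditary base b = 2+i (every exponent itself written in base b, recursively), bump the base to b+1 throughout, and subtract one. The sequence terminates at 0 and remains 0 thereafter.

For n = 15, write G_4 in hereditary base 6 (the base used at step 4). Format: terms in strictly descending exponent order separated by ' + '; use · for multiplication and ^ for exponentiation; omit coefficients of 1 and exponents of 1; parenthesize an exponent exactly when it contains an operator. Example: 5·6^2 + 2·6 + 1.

6^(6 + 1) + 6^6 + 1

(0) 15|_2 = 2^(2 + 1) + 2^2 + 2 + 1 ↦ 3^(3 + 1) + 3^3 + 3 + 1|_3 = 112 ⇒ 111
(1) 111|_3 = 3^(3 + 1) + 3^3 + 3 ↦ 4^(4 + 1) + 4^4 + 4|_4 = 1284 ⇒ 1283
(2) 1283|_4 = 4^(4 + 1) + 4^4 + 3 ↦ 5^(5 + 1) + 5^5 + 3|_5 = 18753 ⇒ 18752
(3) 18752|_5 = 5^(5 + 1) + 5^5 + 2 ↦ 6^(6 + 1) + 6^6 + 2|_6 = 326594 ⇒ 326593
(4) 326593|_6 = 6^(6 + 1) + 6^6 + 1 ↦ 7^(7 + 1) + 7^7 + 1|_7 = 6588345 ⇒ 6588344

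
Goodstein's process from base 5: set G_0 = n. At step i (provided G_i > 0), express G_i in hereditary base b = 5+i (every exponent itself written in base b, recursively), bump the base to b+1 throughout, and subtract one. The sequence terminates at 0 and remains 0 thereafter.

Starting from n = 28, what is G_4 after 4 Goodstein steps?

i=0: 28 = 5^2 + 3 (b=5); 5→6: 6^2 + 3 = 39; 39−1 = 38
i=1: 38 = 6^2 + 2 (b=6); 6→7: 7^2 + 2 = 51; 51−1 = 50
i=2: 50 = 7^2 + 1 (b=7); 7→8: 8^2 + 1 = 65; 65−1 = 64
i=3: 64 = 8^2 (b=8); 8→9: 9^2 = 81; 81−1 = 80
i=4: 80 = 8·9 + 8 (b=9); 9→10: 8·10 + 8 = 88; 88−1 = 87

80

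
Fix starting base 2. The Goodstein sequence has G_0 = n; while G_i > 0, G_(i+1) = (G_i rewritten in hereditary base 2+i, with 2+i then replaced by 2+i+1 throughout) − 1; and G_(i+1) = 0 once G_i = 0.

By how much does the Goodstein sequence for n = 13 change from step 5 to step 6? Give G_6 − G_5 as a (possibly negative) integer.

base 2: 13 = 2^(2 + 1) + 2^2 + 1; at 3: 3^(3 + 1) + 3^3 + 1 = 109; next = 108
base 3: 108 = 3^(3 + 1) + 3^3; at 4: 4^(4 + 1) + 4^4 = 1280; next = 1279
base 4: 1279 = 4^(4 + 1) + 3·4^3 + 3·4^2 + 3·4 + 3; at 5: 5^(5 + 1) + 3·5^3 + 3·5^2 + 3·5 + 3 = 16093; next = 16092
base 5: 16092 = 5^(5 + 1) + 3·5^3 + 3·5^2 + 3·5 + 2; at 6: 6^(6 + 1) + 3·6^3 + 3·6^2 + 3·6 + 2 = 280712; next = 280711
base 6: 280711 = 6^(6 + 1) + 3·6^3 + 3·6^2 + 3·6 + 1; at 7: 7^(7 + 1) + 3·7^3 + 3·7^2 + 3·7 + 1 = 5765999; next = 5765998
base 7: 5765998 = 7^(7 + 1) + 3·7^3 + 3·7^2 + 3·7; at 8: 8^(8 + 1) + 3·8^3 + 3·8^2 + 3·8 = 134219480; next = 134219479

128453481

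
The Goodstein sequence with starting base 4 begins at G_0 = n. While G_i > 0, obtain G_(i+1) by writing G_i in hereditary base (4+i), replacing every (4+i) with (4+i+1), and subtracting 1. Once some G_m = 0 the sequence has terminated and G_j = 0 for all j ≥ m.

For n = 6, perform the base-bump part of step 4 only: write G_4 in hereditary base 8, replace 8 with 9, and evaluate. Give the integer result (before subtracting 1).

5

i=0: 6 = 4 + 2 (b=4); 4→5: 5 + 2 = 7; 7−1 = 6
i=1: 6 = 5 + 1 (b=5); 5→6: 6 + 1 = 7; 7−1 = 6
i=2: 6 = 6 (b=6); 6→7: 7 = 7; 7−1 = 6
i=3: 6 = 6 (b=7); 7→8: 6 = 6; 6−1 = 5
i=4: 5 = 5 (b=8); 8→9: 5 = 5; 5−1 = 4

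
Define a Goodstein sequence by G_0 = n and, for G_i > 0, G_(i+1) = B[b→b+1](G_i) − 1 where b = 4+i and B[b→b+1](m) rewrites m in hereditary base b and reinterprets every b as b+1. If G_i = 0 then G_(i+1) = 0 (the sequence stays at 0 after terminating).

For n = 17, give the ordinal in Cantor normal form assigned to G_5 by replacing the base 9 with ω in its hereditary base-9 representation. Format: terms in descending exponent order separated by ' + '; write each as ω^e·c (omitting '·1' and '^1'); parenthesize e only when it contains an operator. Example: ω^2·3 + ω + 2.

ω·5 + 2

(0) 17|_4 = 4^2 + 1 ↦ 5^2 + 1|_5 = 26 ⇒ 25
(1) 25|_5 = 5^2 ↦ 6^2|_6 = 36 ⇒ 35
(2) 35|_6 = 5·6 + 5 ↦ 5·7 + 5|_7 = 40 ⇒ 39
(3) 39|_7 = 5·7 + 4 ↦ 5·8 + 4|_8 = 44 ⇒ 43
(4) 43|_8 = 5·8 + 3 ↦ 5·9 + 3|_9 = 48 ⇒ 47
(5) 47|_9 = 5·9 + 2 ↦ 5·10 + 2|_10 = 52 ⇒ 51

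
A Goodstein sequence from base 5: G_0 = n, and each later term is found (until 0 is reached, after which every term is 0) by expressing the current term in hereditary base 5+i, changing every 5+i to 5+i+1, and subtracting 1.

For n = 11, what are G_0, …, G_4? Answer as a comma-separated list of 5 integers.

(0) 11|_5 = 2·5 + 1 ↦ 2·6 + 1|_6 = 13 ⇒ 12
(1) 12|_6 = 2·6 ↦ 2·7|_7 = 14 ⇒ 13
(2) 13|_7 = 7 + 6 ↦ 8 + 6|_8 = 14 ⇒ 13
(3) 13|_8 = 8 + 5 ↦ 9 + 5|_9 = 14 ⇒ 13

11, 12, 13, 13, 13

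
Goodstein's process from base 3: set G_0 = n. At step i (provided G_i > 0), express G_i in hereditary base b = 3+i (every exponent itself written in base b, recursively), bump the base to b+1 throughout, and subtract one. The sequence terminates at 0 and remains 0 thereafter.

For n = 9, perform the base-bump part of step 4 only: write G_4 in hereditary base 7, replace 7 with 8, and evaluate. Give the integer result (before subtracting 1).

24

[0] 9 ≡ 3^2 (base 3). Lift 4: 16. −1: 15.
[1] 15 ≡ 3·4 + 3 (base 4). Lift 5: 18. −1: 17.
[2] 17 ≡ 3·5 + 2 (base 5). Lift 6: 20. −1: 19.
[3] 19 ≡ 3·6 + 1 (base 6). Lift 7: 22. −1: 21.
[4] 21 ≡ 3·7 (base 7). Lift 8: 24. −1: 23.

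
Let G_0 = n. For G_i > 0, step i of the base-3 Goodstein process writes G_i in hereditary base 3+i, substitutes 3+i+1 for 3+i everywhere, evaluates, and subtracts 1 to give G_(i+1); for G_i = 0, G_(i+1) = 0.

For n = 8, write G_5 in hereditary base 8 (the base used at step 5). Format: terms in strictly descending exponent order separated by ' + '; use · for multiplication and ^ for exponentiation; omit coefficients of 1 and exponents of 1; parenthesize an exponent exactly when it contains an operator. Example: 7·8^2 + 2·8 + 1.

8 + 3

step 0: 8 = 2·3 + 2; sub 4 for 3: 2·4 + 2; = 10; G_1 = 10−1 = 9
step 1: 9 = 2·4 + 1; sub 5 for 4: 2·5 + 1; = 11; G_2 = 11−1 = 10
step 2: 10 = 2·5; sub 6 for 5: 2·6; = 12; G_3 = 12−1 = 11
step 3: 11 = 6 + 5; sub 7 for 6: 7 + 5; = 12; G_4 = 12−1 = 11
step 4: 11 = 7 + 4; sub 8 for 7: 8 + 4; = 12; G_5 = 12−1 = 11
step 5: 11 = 8 + 3; sub 9 for 8: 9 + 3; = 12; G_6 = 12−1 = 11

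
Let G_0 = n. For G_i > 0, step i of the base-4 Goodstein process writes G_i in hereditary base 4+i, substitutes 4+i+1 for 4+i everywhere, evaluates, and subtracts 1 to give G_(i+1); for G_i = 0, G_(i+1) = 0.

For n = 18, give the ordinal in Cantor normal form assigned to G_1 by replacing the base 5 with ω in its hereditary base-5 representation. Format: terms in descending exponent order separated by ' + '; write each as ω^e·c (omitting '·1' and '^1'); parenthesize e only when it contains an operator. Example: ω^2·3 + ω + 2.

(0) 18|_4 = 4^2 + 2 ↦ 5^2 + 2|_5 = 27 ⇒ 26
(1) 26|_5 = 5^2 + 1 ↦ 6^2 + 1|_6 = 37 ⇒ 36

ω^2 + 1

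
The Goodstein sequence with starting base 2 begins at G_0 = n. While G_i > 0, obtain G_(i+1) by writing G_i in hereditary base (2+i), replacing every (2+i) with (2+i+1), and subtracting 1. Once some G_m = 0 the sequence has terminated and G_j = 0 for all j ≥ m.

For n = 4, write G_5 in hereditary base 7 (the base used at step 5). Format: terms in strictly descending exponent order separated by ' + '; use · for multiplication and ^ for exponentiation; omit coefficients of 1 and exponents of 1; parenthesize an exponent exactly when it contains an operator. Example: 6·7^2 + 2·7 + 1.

base 2: 4 = 2^2; at 3: 3^3 = 27; next = 26
base 3: 26 = 2·3^2 + 2·3 + 2; at 4: 2·4^2 + 2·4 + 2 = 42; next = 41
base 4: 41 = 2·4^2 + 2·4 + 1; at 5: 2·5^2 + 2·5 + 1 = 61; next = 60
base 5: 60 = 2·5^2 + 2·5; at 6: 2·6^2 + 2·6 = 84; next = 83
base 6: 83 = 2·6^2 + 6 + 5; at 7: 2·7^2 + 7 + 5 = 110; next = 109

2·7^2 + 7 + 4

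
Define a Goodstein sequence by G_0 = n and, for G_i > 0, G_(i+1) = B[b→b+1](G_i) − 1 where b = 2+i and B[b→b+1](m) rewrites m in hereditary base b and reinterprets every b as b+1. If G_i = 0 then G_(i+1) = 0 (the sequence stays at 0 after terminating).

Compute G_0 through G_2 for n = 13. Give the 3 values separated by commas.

13, 108, 1279

G_0=13  [base 2] 2^(2 + 1) + 2^2 + 1  →[2↦3]→  3^(3 + 1) + 3^3 + 1 = 109  −1 ⇒ G_1=108
G_1=108  [base 3] 3^(3 + 1) + 3^3  →[3↦4]→  4^(4 + 1) + 4^4 = 1280  −1 ⇒ G_2=1279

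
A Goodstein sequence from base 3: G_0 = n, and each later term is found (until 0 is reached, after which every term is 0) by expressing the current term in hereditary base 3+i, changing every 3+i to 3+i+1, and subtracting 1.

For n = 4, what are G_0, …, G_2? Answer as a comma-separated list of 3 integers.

G_0 = 4. HB_3(4) = 3 + 1. Bump = 5. G_1 = 4.
G_1 = 4. HB_4(4) = 4. Bump = 5. G_2 = 4.

4, 4, 4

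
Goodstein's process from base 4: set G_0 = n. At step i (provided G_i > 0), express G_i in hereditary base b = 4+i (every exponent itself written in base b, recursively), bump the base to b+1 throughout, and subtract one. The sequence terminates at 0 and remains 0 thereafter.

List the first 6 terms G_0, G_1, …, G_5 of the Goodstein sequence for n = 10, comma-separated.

G_0 = 10. HB_4(10) = 2·4 + 2. Bump = 12. G_1 = 11.
G_1 = 11. HB_5(11) = 2·5 + 1. Bump = 13. G_2 = 12.
G_2 = 12. HB_6(12) = 2·6. Bump = 14. G_3 = 13.
G_3 = 13. HB_7(13) = 7 + 6. Bump = 14. G_4 = 13.
G_4 = 13. HB_8(13) = 8 + 5. Bump = 14. G_5 = 13.

10, 11, 12, 13, 13, 13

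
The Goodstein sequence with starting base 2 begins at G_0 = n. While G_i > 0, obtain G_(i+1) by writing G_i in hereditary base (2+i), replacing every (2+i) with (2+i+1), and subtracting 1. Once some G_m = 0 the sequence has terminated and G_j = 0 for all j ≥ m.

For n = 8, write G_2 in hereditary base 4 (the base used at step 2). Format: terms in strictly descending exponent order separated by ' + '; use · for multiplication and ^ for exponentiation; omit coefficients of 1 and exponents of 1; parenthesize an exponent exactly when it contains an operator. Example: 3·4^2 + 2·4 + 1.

[0] 8 ≡ 2^(2 + 1) (base 2). Lift 3: 81. −1: 80.
[1] 80 ≡ 2·3^3 + 2·3^2 + 2·3 + 2 (base 3). Lift 4: 554. −1: 553.
[2] 553 ≡ 2·4^4 + 2·4^2 + 2·4 + 1 (base 4). Lift 5: 6311. −1: 6310.

2·4^4 + 2·4^2 + 2·4 + 1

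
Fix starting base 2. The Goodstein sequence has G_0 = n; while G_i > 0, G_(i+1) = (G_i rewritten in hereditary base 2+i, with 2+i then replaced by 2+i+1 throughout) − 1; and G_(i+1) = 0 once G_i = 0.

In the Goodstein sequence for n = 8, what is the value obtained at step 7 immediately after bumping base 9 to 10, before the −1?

20000000212

step 0: 8 = 2^(2 + 1); sub 3 for 2: 3^(3 + 1); = 81; G_1 = 81−1 = 80
step 1: 80 = 2·3^3 + 2·3^2 + 2·3 + 2; sub 4 for 3: 2·4^4 + 2·4^2 + 2·4 + 2; = 554; G_2 = 554−1 = 553
step 2: 553 = 2·4^4 + 2·4^2 + 2·4 + 1; sub 5 for 4: 2·5^5 + 2·5^2 + 2·5 + 1; = 6311; G_3 = 6311−1 = 6310
step 3: 6310 = 2·5^5 + 2·5^2 + 2·5; sub 6 for 5: 2·6^6 + 2·6^2 + 2·6; = 93396; G_4 = 93396−1 = 93395
step 4: 93395 = 2·6^6 + 2·6^2 + 6 + 5; sub 7 for 6: 2·7^7 + 2·7^2 + 7 + 5; = 1647196; G_5 = 1647196−1 = 1647195
step 5: 1647195 = 2·7^7 + 2·7^2 + 7 + 4; sub 8 for 7: 2·8^8 + 2·8^2 + 8 + 4; = 33554572; G_6 = 33554572−1 = 33554571
step 6: 33554571 = 2·8^8 + 2·8^2 + 8 + 3; sub 9 for 8: 2·9^9 + 2·9^2 + 9 + 3; = 774841152; G_7 = 774841152−1 = 774841151
step 7: 774841151 = 2·9^9 + 2·9^2 + 9 + 2; sub 10 for 9: 2·10^10 + 2·10^2 + 10 + 2; = 20000000212; G_8 = 20000000212−1 = 20000000211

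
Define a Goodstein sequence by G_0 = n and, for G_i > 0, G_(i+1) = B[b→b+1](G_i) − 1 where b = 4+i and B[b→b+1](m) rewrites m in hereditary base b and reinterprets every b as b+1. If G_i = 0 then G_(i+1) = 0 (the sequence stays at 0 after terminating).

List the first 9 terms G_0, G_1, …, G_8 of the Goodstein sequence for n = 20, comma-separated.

20 —HB4→ 4^2 + 4 —bump→ 5^2 + 5 = 30 —(−1)→ 29
29 —HB5→ 5^2 + 4 —bump→ 6^2 + 4 = 40 —(−1)→ 39
39 —HB6→ 6^2 + 3 —bump→ 7^2 + 3 = 52 —(−1)→ 51
51 —HB7→ 7^2 + 2 —bump→ 8^2 + 2 = 66 —(−1)→ 65
65 —HB8→ 8^2 + 1 —bump→ 9^2 + 1 = 82 —(−1)→ 81
81 —HB9→ 9^2 —bump→ 10^2 = 100 —(−1)→ 99
99 —HB10→ 9·10 + 9 —bump→ 9·11 + 9 = 108 —(−1)→ 107
107 —HB11→ 9·11 + 8 —bump→ 9·12 + 8 = 116 —(−1)→ 115

20, 29, 39, 51, 65, 81, 99, 107, 115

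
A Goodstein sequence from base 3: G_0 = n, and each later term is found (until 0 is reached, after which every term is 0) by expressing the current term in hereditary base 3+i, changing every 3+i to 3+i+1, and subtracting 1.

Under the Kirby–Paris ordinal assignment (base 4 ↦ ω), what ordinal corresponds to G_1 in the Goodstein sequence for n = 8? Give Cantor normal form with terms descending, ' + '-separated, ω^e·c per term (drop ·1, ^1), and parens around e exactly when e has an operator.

base 3: 8 = 2·3 + 2; at 4: 2·4 + 2 = 10; next = 9
base 4: 9 = 2·4 + 1; at 5: 2·5 + 1 = 11; next = 10

ω·2 + 1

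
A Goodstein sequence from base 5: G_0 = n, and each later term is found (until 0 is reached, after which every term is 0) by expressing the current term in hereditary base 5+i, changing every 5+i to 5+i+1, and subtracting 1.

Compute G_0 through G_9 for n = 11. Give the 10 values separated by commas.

11, 12, 13, 13, 13, 13, 13, 13, 13, 13

base 5: 11 = 2·5 + 1; at 6: 2·6 + 1 = 13; next = 12
base 6: 12 = 2·6; at 7: 2·7 = 14; next = 13
base 7: 13 = 7 + 6; at 8: 8 + 6 = 14; next = 13
base 8: 13 = 8 + 5; at 9: 9 + 5 = 14; next = 13
base 9: 13 = 9 + 4; at 10: 10 + 4 = 14; next = 13
base 10: 13 = 10 + 3; at 11: 11 + 3 = 14; next = 13
base 11: 13 = 11 + 2; at 12: 12 + 2 = 14; next = 13
base 12: 13 = 12 + 1; at 13: 13 + 1 = 14; next = 13
base 13: 13 = 13; at 14: 14 = 14; next = 13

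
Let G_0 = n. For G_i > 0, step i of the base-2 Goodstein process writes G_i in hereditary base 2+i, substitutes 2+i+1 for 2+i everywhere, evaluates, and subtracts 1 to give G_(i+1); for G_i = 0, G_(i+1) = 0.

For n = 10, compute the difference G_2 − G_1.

942

i=0: 10 = 2^(2 + 1) + 2 (b=2); 2→3: 3^(3 + 1) + 3 = 84; 84−1 = 83
i=1: 83 = 3^(3 + 1) + 2 (b=3); 3→4: 4^(4 + 1) + 2 = 1026; 1026−1 = 1025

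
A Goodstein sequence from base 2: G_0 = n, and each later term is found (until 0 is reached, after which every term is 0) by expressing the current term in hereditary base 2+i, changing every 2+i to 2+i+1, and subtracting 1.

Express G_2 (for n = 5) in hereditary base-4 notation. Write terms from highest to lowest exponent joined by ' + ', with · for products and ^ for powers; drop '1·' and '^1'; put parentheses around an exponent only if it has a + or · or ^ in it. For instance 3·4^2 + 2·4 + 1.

3·4^3 + 3·4^2 + 3·4 + 3

i=0: 5 = 2^2 + 1 (b=2); 2→3: 3^3 + 1 = 28; 28−1 = 27
i=1: 27 = 3^3 (b=3); 3→4: 4^4 = 256; 256−1 = 255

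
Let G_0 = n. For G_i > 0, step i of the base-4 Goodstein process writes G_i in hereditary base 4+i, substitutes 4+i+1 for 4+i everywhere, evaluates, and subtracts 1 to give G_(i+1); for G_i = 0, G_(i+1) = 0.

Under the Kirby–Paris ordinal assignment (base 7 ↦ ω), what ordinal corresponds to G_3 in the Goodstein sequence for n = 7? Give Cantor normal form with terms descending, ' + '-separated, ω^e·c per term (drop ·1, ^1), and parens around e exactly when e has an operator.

7 —HB4→ 4 + 3 —bump→ 5 + 3 = 8 —(−1)→ 7
7 —HB5→ 5 + 2 —bump→ 6 + 2 = 8 —(−1)→ 7
7 —HB6→ 6 + 1 —bump→ 7 + 1 = 8 —(−1)→ 7
7 —HB7→ 7 —bump→ 8 = 8 —(−1)→ 7

ω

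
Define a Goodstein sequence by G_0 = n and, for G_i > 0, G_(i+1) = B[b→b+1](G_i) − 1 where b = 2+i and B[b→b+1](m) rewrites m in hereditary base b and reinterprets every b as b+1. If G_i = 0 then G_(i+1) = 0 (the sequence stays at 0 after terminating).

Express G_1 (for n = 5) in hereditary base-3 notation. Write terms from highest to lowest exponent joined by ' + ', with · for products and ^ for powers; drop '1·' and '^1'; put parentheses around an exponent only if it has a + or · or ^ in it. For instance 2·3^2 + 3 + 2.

3^3

G_0=5  [base 2] 2^2 + 1  →[2↦3]→  3^3 + 1 = 28  −1 ⇒ G_1=27
G_1=27  [base 3] 3^3  →[3↦4]→  4^4 = 256  −1 ⇒ G_2=255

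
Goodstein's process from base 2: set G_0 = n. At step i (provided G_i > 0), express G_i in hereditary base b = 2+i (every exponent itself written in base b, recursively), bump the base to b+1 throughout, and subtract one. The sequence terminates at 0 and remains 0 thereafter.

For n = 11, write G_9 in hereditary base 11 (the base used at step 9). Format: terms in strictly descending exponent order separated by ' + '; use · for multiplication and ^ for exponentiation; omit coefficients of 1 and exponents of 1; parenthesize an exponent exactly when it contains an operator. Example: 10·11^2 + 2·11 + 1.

7·11^11 + 7·11^7 + 7·11^6 + 7·11^5 + 7·11^4 + 7·11^3 + 7·11^2 + 7·11 + 4

(0) 11|_2 = 2^(2 + 1) + 2 + 1 ↦ 3^(3 + 1) + 3 + 1|_3 = 85 ⇒ 84
(1) 84|_3 = 3^(3 + 1) + 3 ↦ 4^(4 + 1) + 4|_4 = 1028 ⇒ 1027
(2) 1027|_4 = 4^(4 + 1) + 3 ↦ 5^(5 + 1) + 3|_5 = 15628 ⇒ 15627
(3) 15627|_5 = 5^(5 + 1) + 2 ↦ 6^(6 + 1) + 2|_6 = 279938 ⇒ 279937
(4) 279937|_6 = 6^(6 + 1) + 1 ↦ 7^(7 + 1) + 1|_7 = 5764802 ⇒ 5764801
(5) 5764801|_7 = 7^(7 + 1) ↦ 8^(8 + 1)|_8 = 134217728 ⇒ 134217727
(6) 134217727|_8 = 7·8^8 + 7·8^7 + 7·8^6 + 7·8^5 + 7·8^4 + 7·8^3 + 7·8^2 + 7·8 + 7 ↦ 7·9^9 + 7·9^7 + 7·9^6 + 7·9^5 + 7·9^4 + 7·9^3 + 7·9^2 + 7·9 + 7|_9 = 2749609303 ⇒ 2749609302
(7) 2749609302|_9 = 7·9^9 + 7·9^7 + 7·9^6 + 7·9^5 + 7·9^4 + 7·9^3 + 7·9^2 + 7·9 + 6 ↦ 7·10^10 + 7·10^7 + 7·10^6 + 7·10^5 + 7·10^4 + 7·10^3 + 7·10^2 + 7·10 + 6|_10 = 70077777776 ⇒ 70077777775
(8) 70077777775|_10 = 7·10^10 + 7·10^7 + 7·10^6 + 7·10^5 + 7·10^4 + 7·10^3 + 7·10^2 + 7·10 + 5 ↦ 7·11^11 + 7·11^7 + 7·11^6 + 7·11^5 + 7·11^4 + 7·11^3 + 7·11^2 + 7·11 + 5|_11 = 1997331745491 ⇒ 1997331745490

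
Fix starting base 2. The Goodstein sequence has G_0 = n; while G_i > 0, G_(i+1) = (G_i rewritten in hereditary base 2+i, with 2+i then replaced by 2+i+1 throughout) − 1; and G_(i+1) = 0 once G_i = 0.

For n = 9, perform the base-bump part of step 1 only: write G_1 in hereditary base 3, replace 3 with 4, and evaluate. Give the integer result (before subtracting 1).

i=0: 9 = 2^(2 + 1) + 1 (b=2); 2→3: 3^(3 + 1) + 1 = 82; 82−1 = 81
i=1: 81 = 3^(3 + 1) (b=3); 3→4: 4^(4 + 1) = 1024; 1024−1 = 1023

1024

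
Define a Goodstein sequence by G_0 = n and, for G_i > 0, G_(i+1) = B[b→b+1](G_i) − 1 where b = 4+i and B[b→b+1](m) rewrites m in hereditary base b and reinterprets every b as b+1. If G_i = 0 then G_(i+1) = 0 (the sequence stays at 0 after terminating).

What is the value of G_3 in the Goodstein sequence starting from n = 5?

[0] 5 ≡ 4 + 1 (base 4). Lift 5: 6. −1: 5.
[1] 5 ≡ 5 (base 5). Lift 6: 6. −1: 5.
[2] 5 ≡ 5 (base 6). Lift 7: 5. −1: 4.

4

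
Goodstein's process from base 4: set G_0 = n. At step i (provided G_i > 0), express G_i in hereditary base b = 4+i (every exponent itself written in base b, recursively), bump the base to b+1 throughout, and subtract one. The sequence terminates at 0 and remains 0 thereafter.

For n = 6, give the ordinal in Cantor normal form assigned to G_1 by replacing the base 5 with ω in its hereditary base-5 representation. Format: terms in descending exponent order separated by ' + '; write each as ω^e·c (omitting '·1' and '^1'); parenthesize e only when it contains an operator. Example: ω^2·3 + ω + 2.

G_0 = 6. HB_4(6) = 4 + 2. Bump = 7. G_1 = 6.
G_1 = 6. HB_5(6) = 5 + 1. Bump = 7. G_2 = 6.

ω + 1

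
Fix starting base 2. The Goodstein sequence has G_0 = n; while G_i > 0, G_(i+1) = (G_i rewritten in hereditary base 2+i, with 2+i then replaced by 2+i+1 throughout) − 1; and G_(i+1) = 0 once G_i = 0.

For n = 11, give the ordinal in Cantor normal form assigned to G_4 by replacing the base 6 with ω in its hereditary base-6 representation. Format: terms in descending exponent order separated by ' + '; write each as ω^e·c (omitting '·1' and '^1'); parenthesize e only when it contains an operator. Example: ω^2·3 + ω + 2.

ω^(ω + 1) + 1

[0] 11 ≡ 2^(2 + 1) + 2 + 1 (base 2). Lift 3: 85. −1: 84.
[1] 84 ≡ 3^(3 + 1) + 3 (base 3). Lift 4: 1028. −1: 1027.
[2] 1027 ≡ 4^(4 + 1) + 3 (base 4). Lift 5: 15628. −1: 15627.
[3] 15627 ≡ 5^(5 + 1) + 2 (base 5). Lift 6: 279938. −1: 279937.
[4] 279937 ≡ 6^(6 + 1) + 1 (base 6). Lift 7: 5764802. −1: 5764801.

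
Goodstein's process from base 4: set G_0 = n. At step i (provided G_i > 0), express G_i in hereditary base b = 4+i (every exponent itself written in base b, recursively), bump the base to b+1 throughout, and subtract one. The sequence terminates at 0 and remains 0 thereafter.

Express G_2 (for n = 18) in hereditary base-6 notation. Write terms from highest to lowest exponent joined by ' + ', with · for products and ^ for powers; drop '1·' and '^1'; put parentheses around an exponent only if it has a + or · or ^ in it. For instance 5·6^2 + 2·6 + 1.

i=0: 18 = 4^2 + 2 (b=4); 4→5: 5^2 + 2 = 27; 27−1 = 26
i=1: 26 = 5^2 + 1 (b=5); 5→6: 6^2 + 1 = 37; 37−1 = 36
i=2: 36 = 6^2 (b=6); 6→7: 7^2 = 49; 49−1 = 48

6^2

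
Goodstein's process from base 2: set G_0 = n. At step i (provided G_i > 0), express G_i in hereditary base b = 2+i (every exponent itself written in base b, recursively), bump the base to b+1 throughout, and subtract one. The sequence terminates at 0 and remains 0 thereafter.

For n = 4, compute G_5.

109

(0) 4|_2 = 2^2 ↦ 3^3|_3 = 27 ⇒ 26
(1) 26|_3 = 2·3^2 + 2·3 + 2 ↦ 2·4^2 + 2·4 + 2|_4 = 42 ⇒ 41
(2) 41|_4 = 2·4^2 + 2·4 + 1 ↦ 2·5^2 + 2·5 + 1|_5 = 61 ⇒ 60
(3) 60|_5 = 2·5^2 + 2·5 ↦ 2·6^2 + 2·6|_6 = 84 ⇒ 83
(4) 83|_6 = 2·6^2 + 6 + 5 ↦ 2·7^2 + 7 + 5|_7 = 110 ⇒ 109
(5) 109|_7 = 2·7^2 + 7 + 4 ↦ 2·8^2 + 8 + 4|_8 = 140 ⇒ 139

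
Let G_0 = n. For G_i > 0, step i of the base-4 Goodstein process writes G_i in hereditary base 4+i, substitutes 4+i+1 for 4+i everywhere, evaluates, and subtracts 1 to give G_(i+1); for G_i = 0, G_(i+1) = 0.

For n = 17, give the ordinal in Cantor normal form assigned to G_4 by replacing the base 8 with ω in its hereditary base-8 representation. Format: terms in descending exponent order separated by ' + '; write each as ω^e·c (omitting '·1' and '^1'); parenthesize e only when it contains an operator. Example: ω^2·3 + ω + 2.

[0] 17 ≡ 4^2 + 1 (base 4). Lift 5: 26. −1: 25.
[1] 25 ≡ 5^2 (base 5). Lift 6: 36. −1: 35.
[2] 35 ≡ 5·6 + 5 (base 6). Lift 7: 40. −1: 39.
[3] 39 ≡ 5·7 + 4 (base 7). Lift 8: 44. −1: 43.

ω·5 + 3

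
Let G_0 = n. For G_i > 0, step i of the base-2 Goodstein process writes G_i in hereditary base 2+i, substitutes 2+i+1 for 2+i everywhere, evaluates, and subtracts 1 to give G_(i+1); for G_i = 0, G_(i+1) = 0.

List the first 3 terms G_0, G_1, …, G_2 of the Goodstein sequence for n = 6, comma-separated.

[0] 6 ≡ 2^2 + 2 (base 2). Lift 3: 30. −1: 29.
[1] 29 ≡ 3^3 + 2 (base 3). Lift 4: 258. −1: 257.

6, 29, 257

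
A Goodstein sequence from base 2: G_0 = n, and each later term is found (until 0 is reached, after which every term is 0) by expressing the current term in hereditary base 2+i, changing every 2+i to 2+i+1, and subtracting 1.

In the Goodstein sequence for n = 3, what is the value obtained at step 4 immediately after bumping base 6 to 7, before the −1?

1

3 —HB2→ 2 + 1 —bump→ 3 + 1 = 4 —(−1)→ 3
3 —HB3→ 3 —bump→ 4 = 4 —(−1)→ 3
3 —HB4→ 3 —bump→ 3 = 3 —(−1)→ 2
2 —HB5→ 2 —bump→ 2 = 2 —(−1)→ 1
1 —HB6→ 1 —bump→ 1 = 1 —(−1)→ 0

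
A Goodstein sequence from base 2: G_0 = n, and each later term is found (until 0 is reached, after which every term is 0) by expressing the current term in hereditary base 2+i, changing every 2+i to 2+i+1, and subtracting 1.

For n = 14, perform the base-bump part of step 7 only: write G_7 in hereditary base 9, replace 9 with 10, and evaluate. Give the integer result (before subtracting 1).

100000555552

(0) 14|_2 = 2^(2 + 1) + 2^2 + 2 ↦ 3^(3 + 1) + 3^3 + 3|_3 = 111 ⇒ 110
(1) 110|_3 = 3^(3 + 1) + 3^3 + 2 ↦ 4^(4 + 1) + 4^4 + 2|_4 = 1282 ⇒ 1281
(2) 1281|_4 = 4^(4 + 1) + 4^4 + 1 ↦ 5^(5 + 1) + 5^5 + 1|_5 = 18751 ⇒ 18750
(3) 18750|_5 = 5^(5 + 1) + 5^5 ↦ 6^(6 + 1) + 6^6|_6 = 326592 ⇒ 326591
(4) 326591|_6 = 6^(6 + 1) + 5·6^5 + 5·6^4 + 5·6^3 + 5·6^2 + 5·6 + 5 ↦ 7^(7 + 1) + 5·7^5 + 5·7^4 + 5·7^3 + 5·7^2 + 5·7 + 5|_7 = 5862841 ⇒ 5862840
(5) 5862840|_7 = 7^(7 + 1) + 5·7^5 + 5·7^4 + 5·7^3 + 5·7^2 + 5·7 + 4 ↦ 8^(8 + 1) + 5·8^5 + 5·8^4 + 5·8^3 + 5·8^2 + 5·8 + 4|_8 = 134404972 ⇒ 134404971
(6) 134404971|_8 = 8^(8 + 1) + 5·8^5 + 5·8^4 + 5·8^3 + 5·8^2 + 5·8 + 3 ↦ 9^(9 + 1) + 5·9^5 + 5·9^4 + 5·9^3 + 5·9^2 + 5·9 + 3|_9 = 3487116549 ⇒ 3487116548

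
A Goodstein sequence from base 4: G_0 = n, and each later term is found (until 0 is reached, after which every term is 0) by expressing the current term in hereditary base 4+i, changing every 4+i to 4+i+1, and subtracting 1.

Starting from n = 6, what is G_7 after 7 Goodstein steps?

[0] 6 ≡ 4 + 2 (base 4). Lift 5: 7. −1: 6.
[1] 6 ≡ 5 + 1 (base 5). Lift 6: 7. −1: 6.
[2] 6 ≡ 6 (base 6). Lift 7: 7. −1: 6.
[3] 6 ≡ 6 (base 7). Lift 8: 6. −1: 5.
[4] 5 ≡ 5 (base 8). Lift 9: 5. −1: 4.
[5] 4 ≡ 4 (base 9). Lift 10: 4. −1: 3.
[6] 3 ≡ 3 (base 10). Lift 11: 3. −1: 2.

2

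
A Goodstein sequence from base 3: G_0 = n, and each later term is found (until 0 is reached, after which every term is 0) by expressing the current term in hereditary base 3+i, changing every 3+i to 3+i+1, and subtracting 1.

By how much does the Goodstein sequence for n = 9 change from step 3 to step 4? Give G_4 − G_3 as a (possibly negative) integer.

2

base 3: 9 = 3^2; at 4: 4^2 = 16; next = 15
base 4: 15 = 3·4 + 3; at 5: 3·5 + 3 = 18; next = 17
base 5: 17 = 3·5 + 2; at 6: 3·6 + 2 = 20; next = 19
base 6: 19 = 3·6 + 1; at 7: 3·7 + 1 = 22; next = 21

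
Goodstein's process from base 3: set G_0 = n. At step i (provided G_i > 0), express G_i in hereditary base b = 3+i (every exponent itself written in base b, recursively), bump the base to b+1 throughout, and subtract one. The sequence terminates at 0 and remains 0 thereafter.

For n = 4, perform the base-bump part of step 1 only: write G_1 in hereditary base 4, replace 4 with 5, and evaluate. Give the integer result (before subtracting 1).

5

4 —HB3→ 3 + 1 —bump→ 4 + 1 = 5 —(−1)→ 4
4 —HB4→ 4 —bump→ 5 = 5 —(−1)→ 4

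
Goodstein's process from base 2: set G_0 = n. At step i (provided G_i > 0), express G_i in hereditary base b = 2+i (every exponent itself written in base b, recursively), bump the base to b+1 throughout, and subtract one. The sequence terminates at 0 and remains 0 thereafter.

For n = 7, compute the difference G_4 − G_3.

G_0 = 7. HB_2(7) = 2^2 + 2 + 1. Bump = 31. G_1 = 30.
G_1 = 30. HB_3(30) = 3^3 + 3. Bump = 260. G_2 = 259.
G_2 = 259. HB_4(259) = 4^4 + 3. Bump = 3128. G_3 = 3127.
G_3 = 3127. HB_5(3127) = 5^5 + 2. Bump = 46658. G_4 = 46657.

43530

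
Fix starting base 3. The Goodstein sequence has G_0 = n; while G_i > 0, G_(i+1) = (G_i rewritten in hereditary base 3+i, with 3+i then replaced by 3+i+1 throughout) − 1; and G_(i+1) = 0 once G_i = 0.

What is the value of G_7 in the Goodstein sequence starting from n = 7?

9

step 0: 7 = 2·3 + 1; sub 4 for 3: 2·4 + 1; = 9; G_1 = 9−1 = 8
step 1: 8 = 2·4; sub 5 for 4: 2·5; = 10; G_2 = 10−1 = 9
step 2: 9 = 5 + 4; sub 6 for 5: 6 + 4; = 10; G_3 = 10−1 = 9
step 3: 9 = 6 + 3; sub 7 for 6: 7 + 3; = 10; G_4 = 10−1 = 9
step 4: 9 = 7 + 2; sub 8 for 7: 8 + 2; = 10; G_5 = 10−1 = 9
step 5: 9 = 8 + 1; sub 9 for 8: 9 + 1; = 10; G_6 = 10−1 = 9
step 6: 9 = 9; sub 10 for 9: 10; = 10; G_7 = 10−1 = 9
step 7: 9 = 9; sub 11 for 10: 9; = 9; G_8 = 9−1 = 8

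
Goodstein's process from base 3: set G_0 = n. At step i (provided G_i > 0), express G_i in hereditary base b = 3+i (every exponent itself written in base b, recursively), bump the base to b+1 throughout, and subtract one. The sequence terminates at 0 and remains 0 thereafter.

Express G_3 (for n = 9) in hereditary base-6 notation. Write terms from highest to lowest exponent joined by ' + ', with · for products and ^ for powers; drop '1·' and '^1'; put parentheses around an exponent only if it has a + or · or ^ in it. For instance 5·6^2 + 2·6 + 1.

3·6 + 1

step 0: 9 = 3^2; sub 4 for 3: 4^2; = 16; G_1 = 16−1 = 15
step 1: 15 = 3·4 + 3; sub 5 for 4: 3·5 + 3; = 18; G_2 = 18−1 = 17
step 2: 17 = 3·5 + 2; sub 6 for 5: 3·6 + 2; = 20; G_3 = 20−1 = 19
step 3: 19 = 3·6 + 1; sub 7 for 6: 3·7 + 1; = 22; G_4 = 22−1 = 21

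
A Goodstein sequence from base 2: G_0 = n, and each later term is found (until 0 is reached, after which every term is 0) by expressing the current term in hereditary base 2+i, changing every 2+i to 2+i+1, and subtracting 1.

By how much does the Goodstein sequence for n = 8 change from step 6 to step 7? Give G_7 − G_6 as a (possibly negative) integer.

[0] 8 ≡ 2^(2 + 1) (base 2). Lift 3: 81. −1: 80.
[1] 80 ≡ 2·3^3 + 2·3^2 + 2·3 + 2 (base 3). Lift 4: 554. −1: 553.
[2] 553 ≡ 2·4^4 + 2·4^2 + 2·4 + 1 (base 4). Lift 5: 6311. −1: 6310.
[3] 6310 ≡ 2·5^5 + 2·5^2 + 2·5 (base 5). Lift 6: 93396. −1: 93395.
[4] 93395 ≡ 2·6^6 + 2·6^2 + 6 + 5 (base 6). Lift 7: 1647196. −1: 1647195.
[5] 1647195 ≡ 2·7^7 + 2·7^2 + 7 + 4 (base 7). Lift 8: 33554572. −1: 33554571.
[6] 33554571 ≡ 2·8^8 + 2·8^2 + 8 + 3 (base 8). Lift 9: 774841152. −1: 774841151.

741286580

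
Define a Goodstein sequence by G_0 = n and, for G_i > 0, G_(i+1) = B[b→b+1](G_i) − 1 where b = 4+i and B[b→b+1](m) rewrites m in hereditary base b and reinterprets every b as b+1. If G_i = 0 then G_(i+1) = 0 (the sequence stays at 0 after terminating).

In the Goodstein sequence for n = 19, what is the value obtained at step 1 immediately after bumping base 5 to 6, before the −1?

i=0: 19 = 4^2 + 3 (b=4); 4→5: 5^2 + 3 = 28; 28−1 = 27
i=1: 27 = 5^2 + 2 (b=5); 5→6: 6^2 + 2 = 38; 38−1 = 37

38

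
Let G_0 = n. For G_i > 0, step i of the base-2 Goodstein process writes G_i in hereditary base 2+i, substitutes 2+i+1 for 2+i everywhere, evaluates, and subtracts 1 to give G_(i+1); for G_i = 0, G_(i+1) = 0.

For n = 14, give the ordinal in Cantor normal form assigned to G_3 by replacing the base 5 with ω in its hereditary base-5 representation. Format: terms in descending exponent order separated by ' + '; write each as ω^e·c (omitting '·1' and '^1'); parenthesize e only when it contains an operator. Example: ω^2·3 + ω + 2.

ω^(ω + 1) + ω^ω

G_0=14  [base 2] 2^(2 + 1) + 2^2 + 2  →[2↦3]→  3^(3 + 1) + 3^3 + 3 = 111  −1 ⇒ G_1=110
G_1=110  [base 3] 3^(3 + 1) + 3^3 + 2  →[3↦4]→  4^(4 + 1) + 4^4 + 2 = 1282  −1 ⇒ G_2=1281
G_2=1281  [base 4] 4^(4 + 1) + 4^4 + 1  →[4↦5]→  5^(5 + 1) + 5^5 + 1 = 18751  −1 ⇒ G_3=18750
G_3=18750  [base 5] 5^(5 + 1) + 5^5  →[5↦6]→  6^(6 + 1) + 6^6 = 326592  −1 ⇒ G_4=326591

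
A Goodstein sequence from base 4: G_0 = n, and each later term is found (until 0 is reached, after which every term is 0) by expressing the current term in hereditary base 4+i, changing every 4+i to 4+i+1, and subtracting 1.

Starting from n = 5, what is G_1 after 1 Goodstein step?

5

5 —HB4→ 4 + 1 —bump→ 5 + 1 = 6 —(−1)→ 5
5 —HB5→ 5 —bump→ 6 = 6 —(−1)→ 5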